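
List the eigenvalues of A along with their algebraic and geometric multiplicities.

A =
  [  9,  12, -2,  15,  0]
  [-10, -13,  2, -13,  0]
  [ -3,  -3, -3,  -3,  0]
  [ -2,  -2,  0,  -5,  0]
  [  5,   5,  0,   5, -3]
λ = -3: alg = 5, geom = 3

Step 1 — factor the characteristic polynomial to read off the algebraic multiplicities:
  χ_A(x) = (x + 3)^5

Step 2 — compute geometric multiplicities via the rank-nullity identity g(λ) = n − rank(A − λI):
  rank(A − (-3)·I) = 2, so dim ker(A − (-3)·I) = n − 2 = 3

Summary:
  λ = -3: algebraic multiplicity = 5, geometric multiplicity = 3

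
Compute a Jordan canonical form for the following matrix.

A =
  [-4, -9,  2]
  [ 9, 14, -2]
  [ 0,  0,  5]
J_2(5) ⊕ J_1(5)

The characteristic polynomial is
  det(x·I − A) = x^3 - 15*x^2 + 75*x - 125 = (x - 5)^3

Eigenvalues and multiplicities (the geometric multiplicity of λ is n − rank(A − λI), which equals the number of Jordan blocks for λ):
  λ = 5: algebraic multiplicity = 3, geometric multiplicity = 2

Determining the block sizes for each eigenvalue:
  λ = 5: 2 blocks summing to 3 forces exactly one block of size 2 and the rest size 1 → block sizes [2, 1]

Assembling the blocks gives a Jordan form
J =
  [5, 1, 0]
  [0, 5, 0]
  [0, 0, 5]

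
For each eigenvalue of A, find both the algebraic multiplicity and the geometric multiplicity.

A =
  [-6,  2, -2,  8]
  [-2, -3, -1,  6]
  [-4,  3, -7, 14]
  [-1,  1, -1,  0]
λ = -4: alg = 4, geom = 2

Step 1 — factor the characteristic polynomial to read off the algebraic multiplicities:
  χ_A(x) = (x + 4)^4

Step 2 — compute geometric multiplicities via the rank-nullity identity g(λ) = n − rank(A − λI):
  rank(A − (-4)·I) = 2, so dim ker(A − (-4)·I) = n − 2 = 2

Summary:
  λ = -4: algebraic multiplicity = 4, geometric multiplicity = 2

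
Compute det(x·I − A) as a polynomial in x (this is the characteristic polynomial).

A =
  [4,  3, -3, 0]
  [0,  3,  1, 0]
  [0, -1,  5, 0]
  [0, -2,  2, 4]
x^4 - 16*x^3 + 96*x^2 - 256*x + 256

Expanding det(x·I − A) (e.g. by cofactor expansion or by noting that A is similar to its Jordan form J, which has the same characteristic polynomial as A) gives
  χ_A(x) = x^4 - 16*x^3 + 96*x^2 - 256*x + 256
which factors as (x - 4)^4. The eigenvalues (with algebraic multiplicities) are λ = 4 with multiplicity 4.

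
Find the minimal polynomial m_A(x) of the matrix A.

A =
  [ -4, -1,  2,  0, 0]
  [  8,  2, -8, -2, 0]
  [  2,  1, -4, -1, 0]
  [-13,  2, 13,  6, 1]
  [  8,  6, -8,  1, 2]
x^5 - 2*x^4 - 8*x^3 + 16*x^2 + 16*x - 32

The characteristic polynomial is χ_A(x) = (x - 2)^3*(x + 2)^2, so the eigenvalues are known. The minimal polynomial is
  m_A(x) = Π_λ (x − λ)^{k_λ}
where k_λ is the size of the *largest* Jordan block for λ (equivalently, the smallest k with (A − λI)^k v = 0 for every generalised eigenvector v of λ).

  λ = -2: largest Jordan block has size 2, contributing (x + 2)^2
  λ = 2: largest Jordan block has size 3, contributing (x − 2)^3

So m_A(x) = (x - 2)^3*(x + 2)^2 = x^5 - 2*x^4 - 8*x^3 + 16*x^2 + 16*x - 32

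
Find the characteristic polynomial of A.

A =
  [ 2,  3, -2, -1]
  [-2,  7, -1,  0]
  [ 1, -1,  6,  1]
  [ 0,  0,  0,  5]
x^4 - 20*x^3 + 150*x^2 - 500*x + 625

Expanding det(x·I − A) (e.g. by cofactor expansion or by noting that A is similar to its Jordan form J, which has the same characteristic polynomial as A) gives
  χ_A(x) = x^4 - 20*x^3 + 150*x^2 - 500*x + 625
which factors as (x - 5)^4. The eigenvalues (with algebraic multiplicities) are λ = 5 with multiplicity 4.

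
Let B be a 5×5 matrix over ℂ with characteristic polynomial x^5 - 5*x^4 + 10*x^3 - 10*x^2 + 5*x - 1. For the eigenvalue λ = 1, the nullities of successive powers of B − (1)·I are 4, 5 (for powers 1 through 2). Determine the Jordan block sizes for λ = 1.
Block sizes for λ = 1: [2, 1, 1, 1]

From the dimensions of kernels of powers, the number of Jordan blocks of size at least j is d_j − d_{j−1} where d_j = dim ker(N^j) (with d_0 = 0). Computing the differences gives [4, 1].
The number of blocks of size exactly k is (#blocks of size ≥ k) − (#blocks of size ≥ k + 1), so the partition is: 3 block(s) of size 1, 1 block(s) of size 2.
In nonincreasing order the block sizes are [2, 1, 1, 1].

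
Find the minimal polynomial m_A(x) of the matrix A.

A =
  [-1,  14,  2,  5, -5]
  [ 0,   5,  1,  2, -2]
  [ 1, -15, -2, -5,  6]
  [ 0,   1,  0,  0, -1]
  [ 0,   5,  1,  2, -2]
x^3

The characteristic polynomial is χ_A(x) = x^5, so the eigenvalues are known. The minimal polynomial is
  m_A(x) = Π_λ (x − λ)^{k_λ}
where k_λ is the size of the *largest* Jordan block for λ (equivalently, the smallest k with (A − λI)^k v = 0 for every generalised eigenvector v of λ).

  λ = 0: largest Jordan block has size 3, contributing (x − 0)^3

So m_A(x) = x^3 = x^3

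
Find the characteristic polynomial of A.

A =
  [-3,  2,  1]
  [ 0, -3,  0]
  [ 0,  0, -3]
x^3 + 9*x^2 + 27*x + 27

Expanding det(x·I − A) (e.g. by cofactor expansion or by noting that A is similar to its Jordan form J, which has the same characteristic polynomial as A) gives
  χ_A(x) = x^3 + 9*x^2 + 27*x + 27
which factors as (x + 3)^3. The eigenvalues (with algebraic multiplicities) are λ = -3 with multiplicity 3.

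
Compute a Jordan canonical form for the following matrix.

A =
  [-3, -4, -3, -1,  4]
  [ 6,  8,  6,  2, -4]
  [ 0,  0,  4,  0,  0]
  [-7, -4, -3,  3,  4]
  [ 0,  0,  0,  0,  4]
J_1(0) ⊕ J_2(4) ⊕ J_1(4) ⊕ J_1(4)

The characteristic polynomial is
  det(x·I − A) = x^5 - 16*x^4 + 96*x^3 - 256*x^2 + 256*x = x*(x - 4)^4

Eigenvalues and multiplicities (the geometric multiplicity of λ is n − rank(A − λI), which equals the number of Jordan blocks for λ):
  λ = 0: algebraic multiplicity = 1, geometric multiplicity = 1
  λ = 4: algebraic multiplicity = 4, geometric multiplicity = 3

Determining the block sizes for each eigenvalue:
  λ = 0: one block (gm = 1), so the single block has size am = 1 → block sizes [1]
  λ = 4: 3 blocks summing to 4 forces exactly one block of size 2 and the rest size 1 → block sizes [2, 1, 1]

Assembling the blocks gives a Jordan form
J =
  [0, 0, 0, 0, 0]
  [0, 4, 1, 0, 0]
  [0, 0, 4, 0, 0]
  [0, 0, 0, 4, 0]
  [0, 0, 0, 0, 4]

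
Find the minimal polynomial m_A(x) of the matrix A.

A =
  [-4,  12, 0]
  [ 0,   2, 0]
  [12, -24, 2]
x^2 + 2*x - 8

The characteristic polynomial is χ_A(x) = (x - 2)^2*(x + 4), so the eigenvalues are known. The minimal polynomial is
  m_A(x) = Π_λ (x − λ)^{k_λ}
where k_λ is the size of the *largest* Jordan block for λ (equivalently, the smallest k with (A − λI)^k v = 0 for every generalised eigenvector v of λ).

  λ = -4: largest Jordan block has size 1, contributing (x + 4)
  λ = 2: largest Jordan block has size 1, contributing (x − 2)

So m_A(x) = (x - 2)*(x + 4) = x^2 + 2*x - 8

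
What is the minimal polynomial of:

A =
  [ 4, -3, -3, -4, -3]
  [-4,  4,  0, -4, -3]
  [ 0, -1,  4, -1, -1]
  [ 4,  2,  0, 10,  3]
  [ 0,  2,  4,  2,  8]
x^3 - 18*x^2 + 108*x - 216

The characteristic polynomial is χ_A(x) = (x - 6)^5, so the eigenvalues are known. The minimal polynomial is
  m_A(x) = Π_λ (x − λ)^{k_λ}
where k_λ is the size of the *largest* Jordan block for λ (equivalently, the smallest k with (A − λI)^k v = 0 for every generalised eigenvector v of λ).

  λ = 6: largest Jordan block has size 3, contributing (x − 6)^3

So m_A(x) = (x - 6)^3 = x^3 - 18*x^2 + 108*x - 216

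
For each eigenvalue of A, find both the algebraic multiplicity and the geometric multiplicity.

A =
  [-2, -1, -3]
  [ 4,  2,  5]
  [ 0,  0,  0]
λ = 0: alg = 3, geom = 1

Step 1 — factor the characteristic polynomial to read off the algebraic multiplicities:
  χ_A(x) = x^3

Step 2 — compute geometric multiplicities via the rank-nullity identity g(λ) = n − rank(A − λI):
  rank(A − (0)·I) = 2, so dim ker(A − (0)·I) = n − 2 = 1

Summary:
  λ = 0: algebraic multiplicity = 3, geometric multiplicity = 1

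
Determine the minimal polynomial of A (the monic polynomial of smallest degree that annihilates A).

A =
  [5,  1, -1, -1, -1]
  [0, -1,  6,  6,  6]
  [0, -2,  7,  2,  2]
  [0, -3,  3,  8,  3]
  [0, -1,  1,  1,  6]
x^2 - 10*x + 25

The characteristic polynomial is χ_A(x) = (x - 5)^5, so the eigenvalues are known. The minimal polynomial is
  m_A(x) = Π_λ (x − λ)^{k_λ}
where k_λ is the size of the *largest* Jordan block for λ (equivalently, the smallest k with (A − λI)^k v = 0 for every generalised eigenvector v of λ).

  λ = 5: largest Jordan block has size 2, contributing (x − 5)^2

So m_A(x) = (x - 5)^2 = x^2 - 10*x + 25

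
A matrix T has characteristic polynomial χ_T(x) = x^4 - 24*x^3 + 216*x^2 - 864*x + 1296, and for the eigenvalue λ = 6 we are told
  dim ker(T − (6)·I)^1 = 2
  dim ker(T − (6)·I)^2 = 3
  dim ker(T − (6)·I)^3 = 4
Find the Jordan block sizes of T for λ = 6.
Block sizes for λ = 6: [3, 1]

From the dimensions of kernels of powers, the number of Jordan blocks of size at least j is d_j − d_{j−1} where d_j = dim ker(N^j) (with d_0 = 0). Computing the differences gives [2, 1, 1].
The number of blocks of size exactly k is (#blocks of size ≥ k) − (#blocks of size ≥ k + 1), so the partition is: 1 block(s) of size 1, 1 block(s) of size 3.
In nonincreasing order the block sizes are [3, 1].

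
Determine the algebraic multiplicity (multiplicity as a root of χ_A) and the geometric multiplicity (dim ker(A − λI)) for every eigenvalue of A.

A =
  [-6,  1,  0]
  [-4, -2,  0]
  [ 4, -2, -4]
λ = -4: alg = 3, geom = 2

Step 1 — factor the characteristic polynomial to read off the algebraic multiplicities:
  χ_A(x) = (x + 4)^3

Step 2 — compute geometric multiplicities via the rank-nullity identity g(λ) = n − rank(A − λI):
  rank(A − (-4)·I) = 1, so dim ker(A − (-4)·I) = n − 1 = 2

Summary:
  λ = -4: algebraic multiplicity = 3, geometric multiplicity = 2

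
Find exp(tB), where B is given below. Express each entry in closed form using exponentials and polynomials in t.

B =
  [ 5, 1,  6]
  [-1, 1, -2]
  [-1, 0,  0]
e^{tB} =
  [t^2*exp(2*t) + 3*t*exp(2*t) + exp(2*t), t^2*exp(2*t) + t*exp(2*t), 2*t^2*exp(2*t) + 6*t*exp(2*t)]
  [-t*exp(2*t), -t*exp(2*t) + exp(2*t), -2*t*exp(2*t)]
  [-t^2*exp(2*t)/2 - t*exp(2*t), -t^2*exp(2*t)/2, -t^2*exp(2*t) - 2*t*exp(2*t) + exp(2*t)]

Strategy: write B = P · J · P⁻¹ where J is a Jordan canonical form, so e^{tB} = P · e^{tJ} · P⁻¹, and e^{tJ} can be computed block-by-block.

B has Jordan form
J =
  [2, 1, 0]
  [0, 2, 1]
  [0, 0, 2]
(up to reordering of blocks).

Per-block formulas:
  For a 3×3 Jordan block J_3(2): exp(t · J_3(2)) = e^(2t)·(I + t·N + (t^2/2)·N^2), where N is the 3×3 nilpotent shift.

After assembling e^{tJ} and conjugating by P, we get:

e^{tB} =
  [t^2*exp(2*t) + 3*t*exp(2*t) + exp(2*t), t^2*exp(2*t) + t*exp(2*t), 2*t^2*exp(2*t) + 6*t*exp(2*t)]
  [-t*exp(2*t), -t*exp(2*t) + exp(2*t), -2*t*exp(2*t)]
  [-t^2*exp(2*t)/2 - t*exp(2*t), -t^2*exp(2*t)/2, -t^2*exp(2*t) - 2*t*exp(2*t) + exp(2*t)]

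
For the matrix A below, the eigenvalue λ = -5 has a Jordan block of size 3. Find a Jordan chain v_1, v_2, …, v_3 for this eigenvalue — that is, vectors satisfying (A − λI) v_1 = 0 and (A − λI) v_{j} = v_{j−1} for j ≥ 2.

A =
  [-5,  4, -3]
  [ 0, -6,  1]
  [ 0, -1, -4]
A Jordan chain for λ = -5 of length 3:
v_1 = (-1, 0, 0)ᵀ
v_2 = (4, -1, -1)ᵀ
v_3 = (0, 1, 0)ᵀ

Let N = A − (-5)·I. We want v_3 with N^3 v_3 = 0 but N^2 v_3 ≠ 0; then v_{j-1} := N · v_j for j = 3, …, 2.

Pick v_3 = (0, 1, 0)ᵀ.
Then v_2 = N · v_3 = (4, -1, -1)ᵀ.
Then v_1 = N · v_2 = (-1, 0, 0)ᵀ.

Sanity check: (A − (-5)·I) v_1 = (0, 0, 0)ᵀ = 0. ✓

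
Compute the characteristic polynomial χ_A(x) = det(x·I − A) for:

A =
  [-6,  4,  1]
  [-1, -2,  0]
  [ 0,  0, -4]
x^3 + 12*x^2 + 48*x + 64

Expanding det(x·I − A) (e.g. by cofactor expansion or by noting that A is similar to its Jordan form J, which has the same characteristic polynomial as A) gives
  χ_A(x) = x^3 + 12*x^2 + 48*x + 64
which factors as (x + 4)^3. The eigenvalues (with algebraic multiplicities) are λ = -4 with multiplicity 3.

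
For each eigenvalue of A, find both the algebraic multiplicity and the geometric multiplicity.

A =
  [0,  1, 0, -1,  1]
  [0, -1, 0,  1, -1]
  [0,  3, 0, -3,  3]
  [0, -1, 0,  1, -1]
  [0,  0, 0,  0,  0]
λ = 0: alg = 5, geom = 4

Step 1 — factor the characteristic polynomial to read off the algebraic multiplicities:
  χ_A(x) = x^5

Step 2 — compute geometric multiplicities via the rank-nullity identity g(λ) = n − rank(A − λI):
  rank(A − (0)·I) = 1, so dim ker(A − (0)·I) = n − 1 = 4

Summary:
  λ = 0: algebraic multiplicity = 5, geometric multiplicity = 4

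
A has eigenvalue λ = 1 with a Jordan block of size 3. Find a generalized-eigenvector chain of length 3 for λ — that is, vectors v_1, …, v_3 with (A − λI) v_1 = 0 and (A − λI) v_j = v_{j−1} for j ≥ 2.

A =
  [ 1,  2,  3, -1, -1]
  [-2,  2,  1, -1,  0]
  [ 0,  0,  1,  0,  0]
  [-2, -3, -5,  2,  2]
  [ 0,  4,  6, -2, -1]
A Jordan chain for λ = 1 of length 3:
v_1 = (-2, 0, 0, 4, -4)ᵀ
v_2 = (0, -2, 0, -2, 0)ᵀ
v_3 = (1, 0, 0, 0, 0)ᵀ

Let N = A − (1)·I. We want v_3 with N^3 v_3 = 0 but N^2 v_3 ≠ 0; then v_{j-1} := N · v_j for j = 3, …, 2.

Pick v_3 = (1, 0, 0, 0, 0)ᵀ.
Then v_2 = N · v_3 = (0, -2, 0, -2, 0)ᵀ.
Then v_1 = N · v_2 = (-2, 0, 0, 4, -4)ᵀ.

Sanity check: (A − (1)·I) v_1 = (0, 0, 0, 0, 0)ᵀ = 0. ✓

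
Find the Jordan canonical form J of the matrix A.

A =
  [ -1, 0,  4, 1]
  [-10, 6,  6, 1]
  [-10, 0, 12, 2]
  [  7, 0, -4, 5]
J_1(4) ⊕ J_3(6)

The characteristic polynomial is
  det(x·I − A) = x^4 - 22*x^3 + 180*x^2 - 648*x + 864 = (x - 6)^3*(x - 4)

Eigenvalues and multiplicities (the geometric multiplicity of λ is n − rank(A − λI), which equals the number of Jordan blocks for λ):
  λ = 4: algebraic multiplicity = 1, geometric multiplicity = 1
  λ = 6: algebraic multiplicity = 3, geometric multiplicity = 1

Determining the block sizes for each eigenvalue:
  λ = 4: one block (gm = 1), so the single block has size am = 1 → block sizes [1]
  λ = 6: one block (gm = 1), so the single block has size am = 3 → block sizes [3]

Assembling the blocks gives a Jordan form
J =
  [4, 0, 0, 0]
  [0, 6, 1, 0]
  [0, 0, 6, 1]
  [0, 0, 0, 6]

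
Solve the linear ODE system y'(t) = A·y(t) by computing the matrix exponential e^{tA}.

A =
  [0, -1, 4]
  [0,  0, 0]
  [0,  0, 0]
e^{tA} =
  [1, -t, 4*t]
  [0, 1, 0]
  [0, 0, 1]

Strategy: write A = P · J · P⁻¹ where J is a Jordan canonical form, so e^{tA} = P · e^{tJ} · P⁻¹, and e^{tJ} can be computed block-by-block.

A has Jordan form
J =
  [0, 1, 0]
  [0, 0, 0]
  [0, 0, 0]
(up to reordering of blocks).

Per-block formulas:
  For a 1×1 block at λ = 0: exp(t · [0]) = [e^(0t)].
  For a 2×2 Jordan block J_2(0): exp(t · J_2(0)) = e^(0t)·(I + t·N), where N is the 2×2 nilpotent shift.

After assembling e^{tJ} and conjugating by P, we get:

e^{tA} =
  [1, -t, 4*t]
  [0, 1, 0]
  [0, 0, 1]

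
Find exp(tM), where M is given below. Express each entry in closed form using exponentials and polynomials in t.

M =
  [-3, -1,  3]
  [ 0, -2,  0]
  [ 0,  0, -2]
e^{tM} =
  [exp(-3*t), -exp(-2*t) + exp(-3*t), 3*exp(-2*t) - 3*exp(-3*t)]
  [0, exp(-2*t), 0]
  [0, 0, exp(-2*t)]

Strategy: write M = P · J · P⁻¹ where J is a Jordan canonical form, so e^{tM} = P · e^{tJ} · P⁻¹, and e^{tJ} can be computed block-by-block.

M has Jordan form
J =
  [-3,  0,  0]
  [ 0, -2,  0]
  [ 0,  0, -2]
(up to reordering of blocks).

Per-block formulas:
  For a 1×1 block at λ = -2: exp(t · [-2]) = [e^(-2t)].
  For a 1×1 block at λ = -3: exp(t · [-3]) = [e^(-3t)].

After assembling e^{tJ} and conjugating by P, we get:

e^{tM} =
  [exp(-3*t), -exp(-2*t) + exp(-3*t), 3*exp(-2*t) - 3*exp(-3*t)]
  [0, exp(-2*t), 0]
  [0, 0, exp(-2*t)]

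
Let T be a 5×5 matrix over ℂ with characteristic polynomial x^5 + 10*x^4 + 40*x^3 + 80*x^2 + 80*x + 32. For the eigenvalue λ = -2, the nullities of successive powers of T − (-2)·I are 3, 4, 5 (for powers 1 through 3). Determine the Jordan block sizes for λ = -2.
Block sizes for λ = -2: [3, 1, 1]

From the dimensions of kernels of powers, the number of Jordan blocks of size at least j is d_j − d_{j−1} where d_j = dim ker(N^j) (with d_0 = 0). Computing the differences gives [3, 1, 1].
The number of blocks of size exactly k is (#blocks of size ≥ k) − (#blocks of size ≥ k + 1), so the partition is: 2 block(s) of size 1, 1 block(s) of size 3.
In nonincreasing order the block sizes are [3, 1, 1].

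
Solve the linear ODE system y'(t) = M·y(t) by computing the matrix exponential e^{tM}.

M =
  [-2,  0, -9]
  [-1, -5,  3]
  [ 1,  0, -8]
e^{tM} =
  [3*t*exp(-5*t) + exp(-5*t), 0, -9*t*exp(-5*t)]
  [-t*exp(-5*t), exp(-5*t), 3*t*exp(-5*t)]
  [t*exp(-5*t), 0, -3*t*exp(-5*t) + exp(-5*t)]

Strategy: write M = P · J · P⁻¹ where J is a Jordan canonical form, so e^{tM} = P · e^{tJ} · P⁻¹, and e^{tJ} can be computed block-by-block.

M has Jordan form
J =
  [-5,  1,  0]
  [ 0, -5,  0]
  [ 0,  0, -5]
(up to reordering of blocks).

Per-block formulas:
  For a 1×1 block at λ = -5: exp(t · [-5]) = [e^(-5t)].
  For a 2×2 Jordan block J_2(-5): exp(t · J_2(-5)) = e^(-5t)·(I + t·N), where N is the 2×2 nilpotent shift.

After assembling e^{tJ} and conjugating by P, we get:

e^{tM} =
  [3*t*exp(-5*t) + exp(-5*t), 0, -9*t*exp(-5*t)]
  [-t*exp(-5*t), exp(-5*t), 3*t*exp(-5*t)]
  [t*exp(-5*t), 0, -3*t*exp(-5*t) + exp(-5*t)]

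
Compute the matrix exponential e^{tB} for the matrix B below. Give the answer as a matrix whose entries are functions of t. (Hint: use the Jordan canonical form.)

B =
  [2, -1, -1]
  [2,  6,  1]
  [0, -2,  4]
e^{tB} =
  [t^2*exp(4*t) - 2*t*exp(4*t) + exp(4*t), t^2*exp(4*t) - t*exp(4*t), t^2*exp(4*t)/2 - t*exp(4*t)]
  [2*t*exp(4*t), 2*t*exp(4*t) + exp(4*t), t*exp(4*t)]
  [-2*t^2*exp(4*t), -2*t^2*exp(4*t) - 2*t*exp(4*t), -t^2*exp(4*t) + exp(4*t)]

Strategy: write B = P · J · P⁻¹ where J is a Jordan canonical form, so e^{tB} = P · e^{tJ} · P⁻¹, and e^{tJ} can be computed block-by-block.

B has Jordan form
J =
  [4, 1, 0]
  [0, 4, 1]
  [0, 0, 4]
(up to reordering of blocks).

Per-block formulas:
  For a 3×3 Jordan block J_3(4): exp(t · J_3(4)) = e^(4t)·(I + t·N + (t^2/2)·N^2), where N is the 3×3 nilpotent shift.

After assembling e^{tJ} and conjugating by P, we get:

e^{tB} =
  [t^2*exp(4*t) - 2*t*exp(4*t) + exp(4*t), t^2*exp(4*t) - t*exp(4*t), t^2*exp(4*t)/2 - t*exp(4*t)]
  [2*t*exp(4*t), 2*t*exp(4*t) + exp(4*t), t*exp(4*t)]
  [-2*t^2*exp(4*t), -2*t^2*exp(4*t) - 2*t*exp(4*t), -t^2*exp(4*t) + exp(4*t)]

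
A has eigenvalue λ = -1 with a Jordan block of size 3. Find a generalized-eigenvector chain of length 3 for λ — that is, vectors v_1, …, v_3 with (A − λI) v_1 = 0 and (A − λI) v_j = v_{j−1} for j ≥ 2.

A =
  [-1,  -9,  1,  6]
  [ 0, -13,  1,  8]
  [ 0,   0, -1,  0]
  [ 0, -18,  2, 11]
A Jordan chain for λ = -1 of length 3:
v_1 = (3, 4, 0, 6)ᵀ
v_2 = (1, 1, 0, 2)ᵀ
v_3 = (0, 0, 1, 0)ᵀ

Let N = A − (-1)·I. We want v_3 with N^3 v_3 = 0 but N^2 v_3 ≠ 0; then v_{j-1} := N · v_j for j = 3, …, 2.

Pick v_3 = (0, 0, 1, 0)ᵀ.
Then v_2 = N · v_3 = (1, 1, 0, 2)ᵀ.
Then v_1 = N · v_2 = (3, 4, 0, 6)ᵀ.

Sanity check: (A − (-1)·I) v_1 = (0, 0, 0, 0)ᵀ = 0. ✓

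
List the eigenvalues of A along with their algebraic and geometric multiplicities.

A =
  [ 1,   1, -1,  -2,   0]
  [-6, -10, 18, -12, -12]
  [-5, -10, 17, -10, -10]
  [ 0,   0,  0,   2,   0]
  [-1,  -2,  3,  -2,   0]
λ = 2: alg = 5, geom = 3

Step 1 — factor the characteristic polynomial to read off the algebraic multiplicities:
  χ_A(x) = (x - 2)^5

Step 2 — compute geometric multiplicities via the rank-nullity identity g(λ) = n − rank(A − λI):
  rank(A − (2)·I) = 2, so dim ker(A − (2)·I) = n − 2 = 3

Summary:
  λ = 2: algebraic multiplicity = 5, geometric multiplicity = 3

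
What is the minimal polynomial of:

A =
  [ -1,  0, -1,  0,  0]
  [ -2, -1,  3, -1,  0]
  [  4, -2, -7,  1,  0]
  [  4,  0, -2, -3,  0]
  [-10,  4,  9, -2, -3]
x^3 + 9*x^2 + 27*x + 27

The characteristic polynomial is χ_A(x) = (x + 3)^5, so the eigenvalues are known. The minimal polynomial is
  m_A(x) = Π_λ (x − λ)^{k_λ}
where k_λ is the size of the *largest* Jordan block for λ (equivalently, the smallest k with (A − λI)^k v = 0 for every generalised eigenvector v of λ).

  λ = -3: largest Jordan block has size 3, contributing (x + 3)^3

So m_A(x) = (x + 3)^3 = x^3 + 9*x^2 + 27*x + 27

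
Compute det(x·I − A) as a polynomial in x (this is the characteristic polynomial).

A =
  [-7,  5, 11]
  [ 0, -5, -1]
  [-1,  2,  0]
x^3 + 12*x^2 + 48*x + 64

Expanding det(x·I − A) (e.g. by cofactor expansion or by noting that A is similar to its Jordan form J, which has the same characteristic polynomial as A) gives
  χ_A(x) = x^3 + 12*x^2 + 48*x + 64
which factors as (x + 4)^3. The eigenvalues (with algebraic multiplicities) are λ = -4 with multiplicity 3.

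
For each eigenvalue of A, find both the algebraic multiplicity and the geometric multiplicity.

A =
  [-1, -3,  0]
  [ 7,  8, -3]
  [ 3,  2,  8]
λ = 5: alg = 3, geom = 1

Step 1 — factor the characteristic polynomial to read off the algebraic multiplicities:
  χ_A(x) = (x - 5)^3

Step 2 — compute geometric multiplicities via the rank-nullity identity g(λ) = n − rank(A − λI):
  rank(A − (5)·I) = 2, so dim ker(A − (5)·I) = n − 2 = 1

Summary:
  λ = 5: algebraic multiplicity = 3, geometric multiplicity = 1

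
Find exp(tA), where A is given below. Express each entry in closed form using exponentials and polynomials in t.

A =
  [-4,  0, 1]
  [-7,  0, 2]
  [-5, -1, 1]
e^{tA} =
  [2*t^2*exp(-t) - 3*t*exp(-t) + exp(-t), -t^2*exp(-t)/2, -t^2*exp(-t)/2 + t*exp(-t)]
  [2*t^2*exp(-t) - 7*t*exp(-t), -t^2*exp(-t)/2 + t*exp(-t) + exp(-t), -t^2*exp(-t)/2 + 2*t*exp(-t)]
  [6*t^2*exp(-t) - 5*t*exp(-t), -3*t^2*exp(-t)/2 - t*exp(-t), -3*t^2*exp(-t)/2 + 2*t*exp(-t) + exp(-t)]

Strategy: write A = P · J · P⁻¹ where J is a Jordan canonical form, so e^{tA} = P · e^{tJ} · P⁻¹, and e^{tJ} can be computed block-by-block.

A has Jordan form
J =
  [-1,  1,  0]
  [ 0, -1,  1]
  [ 0,  0, -1]
(up to reordering of blocks).

Per-block formulas:
  For a 3×3 Jordan block J_3(-1): exp(t · J_3(-1)) = e^(-1t)·(I + t·N + (t^2/2)·N^2), where N is the 3×3 nilpotent shift.

After assembling e^{tJ} and conjugating by P, we get:

e^{tA} =
  [2*t^2*exp(-t) - 3*t*exp(-t) + exp(-t), -t^2*exp(-t)/2, -t^2*exp(-t)/2 + t*exp(-t)]
  [2*t^2*exp(-t) - 7*t*exp(-t), -t^2*exp(-t)/2 + t*exp(-t) + exp(-t), -t^2*exp(-t)/2 + 2*t*exp(-t)]
  [6*t^2*exp(-t) - 5*t*exp(-t), -3*t^2*exp(-t)/2 - t*exp(-t), -3*t^2*exp(-t)/2 + 2*t*exp(-t) + exp(-t)]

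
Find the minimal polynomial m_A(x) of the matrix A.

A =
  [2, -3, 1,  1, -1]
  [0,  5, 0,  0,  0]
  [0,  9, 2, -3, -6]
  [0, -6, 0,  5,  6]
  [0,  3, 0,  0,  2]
x^3 - 9*x^2 + 24*x - 20

The characteristic polynomial is χ_A(x) = (x - 5)^2*(x - 2)^3, so the eigenvalues are known. The minimal polynomial is
  m_A(x) = Π_λ (x − λ)^{k_λ}
where k_λ is the size of the *largest* Jordan block for λ (equivalently, the smallest k with (A − λI)^k v = 0 for every generalised eigenvector v of λ).

  λ = 2: largest Jordan block has size 2, contributing (x − 2)^2
  λ = 5: largest Jordan block has size 1, contributing (x − 5)

So m_A(x) = (x - 5)*(x - 2)^2 = x^3 - 9*x^2 + 24*x - 20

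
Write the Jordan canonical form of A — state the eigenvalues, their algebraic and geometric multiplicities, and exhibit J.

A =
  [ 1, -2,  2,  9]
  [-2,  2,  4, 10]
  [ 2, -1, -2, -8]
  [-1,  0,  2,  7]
J_2(2) ⊕ J_2(2)

The characteristic polynomial is
  det(x·I − A) = x^4 - 8*x^3 + 24*x^2 - 32*x + 16 = (x - 2)^4

Eigenvalues and multiplicities (the geometric multiplicity of λ is n − rank(A − λI), which equals the number of Jordan blocks for λ):
  λ = 2: algebraic multiplicity = 4, geometric multiplicity = 2

Determining the block sizes for each eigenvalue:
  λ = 2: with am = 4 and gm = 2, the partition is not yet determined (e.g. several partitions of 4 into 2 parts exist). Let N = A − (2)·I. Computing rank(N^1) = 2, rank(N^2) = 0; the number of blocks of size ≥ j is rank(N^{j−1}) − rank(N^j), giving [2, 2]. So we have 2 block(s) of size 2 → block sizes [2, 2]

Assembling the blocks gives a Jordan form
J =
  [2, 1, 0, 0]
  [0, 2, 0, 0]
  [0, 0, 2, 1]
  [0, 0, 0, 2]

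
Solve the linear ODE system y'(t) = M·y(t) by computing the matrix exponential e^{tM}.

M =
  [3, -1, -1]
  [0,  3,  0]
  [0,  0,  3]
e^{tM} =
  [exp(3*t), -t*exp(3*t), -t*exp(3*t)]
  [0, exp(3*t), 0]
  [0, 0, exp(3*t)]

Strategy: write M = P · J · P⁻¹ where J is a Jordan canonical form, so e^{tM} = P · e^{tJ} · P⁻¹, and e^{tJ} can be computed block-by-block.

M has Jordan form
J =
  [3, 1, 0]
  [0, 3, 0]
  [0, 0, 3]
(up to reordering of blocks).

Per-block formulas:
  For a 2×2 Jordan block J_2(3): exp(t · J_2(3)) = e^(3t)·(I + t·N), where N is the 2×2 nilpotent shift.
  For a 1×1 block at λ = 3: exp(t · [3]) = [e^(3t)].

After assembling e^{tJ} and conjugating by P, we get:

e^{tM} =
  [exp(3*t), -t*exp(3*t), -t*exp(3*t)]
  [0, exp(3*t), 0]
  [0, 0, exp(3*t)]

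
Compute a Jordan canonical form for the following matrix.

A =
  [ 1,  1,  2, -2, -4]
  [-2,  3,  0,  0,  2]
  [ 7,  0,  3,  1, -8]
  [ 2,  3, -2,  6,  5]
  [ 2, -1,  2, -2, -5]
J_2(1) ⊕ J_2(1) ⊕ J_1(4)

The characteristic polynomial is
  det(x·I − A) = x^5 - 8*x^4 + 22*x^3 - 28*x^2 + 17*x - 4 = (x - 4)*(x - 1)^4

Eigenvalues and multiplicities (the geometric multiplicity of λ is n − rank(A − λI), which equals the number of Jordan blocks for λ):
  λ = 1: algebraic multiplicity = 4, geometric multiplicity = 2
  λ = 4: algebraic multiplicity = 1, geometric multiplicity = 1

Determining the block sizes for each eigenvalue:
  λ = 1: with am = 4 and gm = 2, the partition is not yet determined (e.g. several partitions of 4 into 2 parts exist). Let N = A − (1)·I. Computing rank(N^1) = 3, rank(N^2) = 1; the number of blocks of size ≥ j is rank(N^{j−1}) − rank(N^j), giving [2, 2]. So we have 2 block(s) of size 2 → block sizes [2, 2]
  λ = 4: one block (gm = 1), so the single block has size am = 1 → block sizes [1]

Assembling the blocks gives a Jordan form
J =
  [1, 1, 0, 0, 0]
  [0, 1, 0, 0, 0]
  [0, 0, 1, 1, 0]
  [0, 0, 0, 1, 0]
  [0, 0, 0, 0, 4]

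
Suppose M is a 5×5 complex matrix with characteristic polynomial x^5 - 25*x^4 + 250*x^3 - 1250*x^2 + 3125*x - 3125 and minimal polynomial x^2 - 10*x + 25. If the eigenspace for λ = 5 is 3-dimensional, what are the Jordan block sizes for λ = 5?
Block sizes for λ = 5: [2, 2, 1]

Step 1 — from the characteristic polynomial, algebraic multiplicity of λ = 5 is 5. From dim ker(M − (5)·I) = 3, there are exactly 3 Jordan blocks for λ = 5.
Step 2 — from the minimal polynomial, the factor (x − 5)^2 tells us the largest block for λ = 5 has size 2.
Step 3 — with total size 5, 3 blocks, and largest block 2, the block sizes (in nonincreasing order) are [2, 2, 1].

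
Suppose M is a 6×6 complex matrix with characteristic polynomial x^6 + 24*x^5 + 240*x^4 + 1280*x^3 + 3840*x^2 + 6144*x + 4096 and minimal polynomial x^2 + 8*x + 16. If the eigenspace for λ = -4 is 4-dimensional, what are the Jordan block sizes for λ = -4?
Block sizes for λ = -4: [2, 2, 1, 1]

Step 1 — from the characteristic polynomial, algebraic multiplicity of λ = -4 is 6. From dim ker(M − (-4)·I) = 4, there are exactly 4 Jordan blocks for λ = -4.
Step 2 — from the minimal polynomial, the factor (x + 4)^2 tells us the largest block for λ = -4 has size 2.
Step 3 — with total size 6, 4 blocks, and largest block 2, the block sizes (in nonincreasing order) are [2, 2, 1, 1].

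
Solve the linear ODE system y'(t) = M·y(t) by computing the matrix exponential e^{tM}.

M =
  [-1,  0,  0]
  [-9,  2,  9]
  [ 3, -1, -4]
e^{tM} =
  [exp(-t), 0, 0]
  [-9*t*exp(-t), 3*t*exp(-t) + exp(-t), 9*t*exp(-t)]
  [3*t*exp(-t), -t*exp(-t), -3*t*exp(-t) + exp(-t)]

Strategy: write M = P · J · P⁻¹ where J is a Jordan canonical form, so e^{tM} = P · e^{tJ} · P⁻¹, and e^{tJ} can be computed block-by-block.

M has Jordan form
J =
  [-1,  1,  0]
  [ 0, -1,  0]
  [ 0,  0, -1]
(up to reordering of blocks).

Per-block formulas:
  For a 1×1 block at λ = -1: exp(t · [-1]) = [e^(-1t)].
  For a 2×2 Jordan block J_2(-1): exp(t · J_2(-1)) = e^(-1t)·(I + t·N), where N is the 2×2 nilpotent shift.

After assembling e^{tJ} and conjugating by P, we get:

e^{tM} =
  [exp(-t), 0, 0]
  [-9*t*exp(-t), 3*t*exp(-t) + exp(-t), 9*t*exp(-t)]
  [3*t*exp(-t), -t*exp(-t), -3*t*exp(-t) + exp(-t)]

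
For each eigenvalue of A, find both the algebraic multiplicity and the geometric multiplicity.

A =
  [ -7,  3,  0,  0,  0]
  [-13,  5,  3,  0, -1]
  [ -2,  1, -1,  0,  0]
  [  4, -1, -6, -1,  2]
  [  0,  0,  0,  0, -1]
λ = -1: alg = 5, geom = 3

Step 1 — factor the characteristic polynomial to read off the algebraic multiplicities:
  χ_A(x) = (x + 1)^5

Step 2 — compute geometric multiplicities via the rank-nullity identity g(λ) = n − rank(A − λI):
  rank(A − (-1)·I) = 2, so dim ker(A − (-1)·I) = n − 2 = 3

Summary:
  λ = -1: algebraic multiplicity = 5, geometric multiplicity = 3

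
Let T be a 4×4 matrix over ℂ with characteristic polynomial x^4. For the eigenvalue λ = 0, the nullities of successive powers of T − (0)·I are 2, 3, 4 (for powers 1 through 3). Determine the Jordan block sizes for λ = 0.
Block sizes for λ = 0: [3, 1]

From the dimensions of kernels of powers, the number of Jordan blocks of size at least j is d_j − d_{j−1} where d_j = dim ker(N^j) (with d_0 = 0). Computing the differences gives [2, 1, 1].
The number of blocks of size exactly k is (#blocks of size ≥ k) − (#blocks of size ≥ k + 1), so the partition is: 1 block(s) of size 1, 1 block(s) of size 3.
In nonincreasing order the block sizes are [3, 1].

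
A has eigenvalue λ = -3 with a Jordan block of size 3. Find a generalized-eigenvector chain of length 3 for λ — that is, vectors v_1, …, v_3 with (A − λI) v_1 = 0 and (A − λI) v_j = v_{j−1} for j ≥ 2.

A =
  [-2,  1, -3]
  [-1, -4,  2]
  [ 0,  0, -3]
A Jordan chain for λ = -3 of length 3:
v_1 = (-1, 1, 0)ᵀ
v_2 = (-3, 2, 0)ᵀ
v_3 = (0, 0, 1)ᵀ

Let N = A − (-3)·I. We want v_3 with N^3 v_3 = 0 but N^2 v_3 ≠ 0; then v_{j-1} := N · v_j for j = 3, …, 2.

Pick v_3 = (0, 0, 1)ᵀ.
Then v_2 = N · v_3 = (-3, 2, 0)ᵀ.
Then v_1 = N · v_2 = (-1, 1, 0)ᵀ.

Sanity check: (A − (-3)·I) v_1 = (0, 0, 0)ᵀ = 0. ✓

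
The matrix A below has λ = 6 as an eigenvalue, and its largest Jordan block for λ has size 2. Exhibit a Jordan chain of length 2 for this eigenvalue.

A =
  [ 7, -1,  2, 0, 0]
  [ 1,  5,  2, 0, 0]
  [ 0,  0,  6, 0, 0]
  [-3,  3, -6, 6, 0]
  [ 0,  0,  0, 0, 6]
A Jordan chain for λ = 6 of length 2:
v_1 = (1, 1, 0, -3, 0)ᵀ
v_2 = (1, 0, 0, 0, 0)ᵀ

Let N = A − (6)·I. We want v_2 with N^2 v_2 = 0 but N^1 v_2 ≠ 0; then v_{j-1} := N · v_j for j = 2, …, 2.

Pick v_2 = (1, 0, 0, 0, 0)ᵀ.
Then v_1 = N · v_2 = (1, 1, 0, -3, 0)ᵀ.

Sanity check: (A − (6)·I) v_1 = (0, 0, 0, 0, 0)ᵀ = 0. ✓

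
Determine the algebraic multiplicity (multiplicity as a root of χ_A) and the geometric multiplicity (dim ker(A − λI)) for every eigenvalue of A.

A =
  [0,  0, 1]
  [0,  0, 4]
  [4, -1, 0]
λ = 0: alg = 3, geom = 1

Step 1 — factor the characteristic polynomial to read off the algebraic multiplicities:
  χ_A(x) = x^3

Step 2 — compute geometric multiplicities via the rank-nullity identity g(λ) = n − rank(A − λI):
  rank(A − (0)·I) = 2, so dim ker(A − (0)·I) = n − 2 = 1

Summary:
  λ = 0: algebraic multiplicity = 3, geometric multiplicity = 1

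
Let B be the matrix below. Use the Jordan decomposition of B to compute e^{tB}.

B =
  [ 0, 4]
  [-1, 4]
e^{tB} =
  [-2*t*exp(2*t) + exp(2*t), 4*t*exp(2*t)]
  [-t*exp(2*t), 2*t*exp(2*t) + exp(2*t)]

Strategy: write B = P · J · P⁻¹ where J is a Jordan canonical form, so e^{tB} = P · e^{tJ} · P⁻¹, and e^{tJ} can be computed block-by-block.

B has Jordan form
J =
  [2, 1]
  [0, 2]
(up to reordering of blocks).

Per-block formulas:
  For a 2×2 Jordan block J_2(2): exp(t · J_2(2)) = e^(2t)·(I + t·N), where N is the 2×2 nilpotent shift.

After assembling e^{tJ} and conjugating by P, we get:

e^{tB} =
  [-2*t*exp(2*t) + exp(2*t), 4*t*exp(2*t)]
  [-t*exp(2*t), 2*t*exp(2*t) + exp(2*t)]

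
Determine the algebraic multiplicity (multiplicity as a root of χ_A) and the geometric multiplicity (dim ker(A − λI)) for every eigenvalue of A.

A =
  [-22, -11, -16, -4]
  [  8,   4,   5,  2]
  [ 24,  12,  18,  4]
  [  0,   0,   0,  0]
λ = 0: alg = 4, geom = 2

Step 1 — factor the characteristic polynomial to read off the algebraic multiplicities:
  χ_A(x) = x^4

Step 2 — compute geometric multiplicities via the rank-nullity identity g(λ) = n − rank(A − λI):
  rank(A − (0)·I) = 2, so dim ker(A − (0)·I) = n − 2 = 2

Summary:
  λ = 0: algebraic multiplicity = 4, geometric multiplicity = 2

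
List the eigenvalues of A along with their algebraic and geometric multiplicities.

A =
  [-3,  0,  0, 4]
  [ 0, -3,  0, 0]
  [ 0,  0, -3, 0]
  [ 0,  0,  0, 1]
λ = -3: alg = 3, geom = 3; λ = 1: alg = 1, geom = 1

Step 1 — factor the characteristic polynomial to read off the algebraic multiplicities:
  χ_A(x) = (x - 1)*(x + 3)^3

Step 2 — compute geometric multiplicities via the rank-nullity identity g(λ) = n − rank(A − λI):
  rank(A − (-3)·I) = 1, so dim ker(A − (-3)·I) = n − 1 = 3
  rank(A − (1)·I) = 3, so dim ker(A − (1)·I) = n − 3 = 1

Summary:
  λ = -3: algebraic multiplicity = 3, geometric multiplicity = 3
  λ = 1: algebraic multiplicity = 1, geometric multiplicity = 1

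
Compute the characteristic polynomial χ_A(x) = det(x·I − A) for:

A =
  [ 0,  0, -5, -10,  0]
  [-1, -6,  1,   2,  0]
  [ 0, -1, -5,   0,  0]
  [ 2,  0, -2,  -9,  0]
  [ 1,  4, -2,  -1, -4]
x^5 + 24*x^4 + 230*x^3 + 1100*x^2 + 2625*x + 2500

Expanding det(x·I − A) (e.g. by cofactor expansion or by noting that A is similar to its Jordan form J, which has the same characteristic polynomial as A) gives
  χ_A(x) = x^5 + 24*x^4 + 230*x^3 + 1100*x^2 + 2625*x + 2500
which factors as (x + 4)*(x + 5)^4. The eigenvalues (with algebraic multiplicities) are λ = -5 with multiplicity 4, λ = -4 with multiplicity 1.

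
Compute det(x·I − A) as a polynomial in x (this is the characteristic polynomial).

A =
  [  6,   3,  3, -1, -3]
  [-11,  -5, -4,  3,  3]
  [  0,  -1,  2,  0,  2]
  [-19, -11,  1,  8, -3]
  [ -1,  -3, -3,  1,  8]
x^5 - 19*x^4 + 142*x^3 - 522*x^2 + 945*x - 675

Expanding det(x·I − A) (e.g. by cofactor expansion or by noting that A is similar to its Jordan form J, which has the same characteristic polynomial as A) gives
  χ_A(x) = x^5 - 19*x^4 + 142*x^3 - 522*x^2 + 945*x - 675
which factors as (x - 5)^2*(x - 3)^3. The eigenvalues (with algebraic multiplicities) are λ = 3 with multiplicity 3, λ = 5 with multiplicity 2.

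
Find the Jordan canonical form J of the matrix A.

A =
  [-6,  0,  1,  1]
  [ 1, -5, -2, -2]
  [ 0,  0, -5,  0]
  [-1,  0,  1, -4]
J_3(-5) ⊕ J_1(-5)

The characteristic polynomial is
  det(x·I − A) = x^4 + 20*x^3 + 150*x^2 + 500*x + 625 = (x + 5)^4

Eigenvalues and multiplicities (the geometric multiplicity of λ is n − rank(A − λI), which equals the number of Jordan blocks for λ):
  λ = -5: algebraic multiplicity = 4, geometric multiplicity = 2

Determining the block sizes for each eigenvalue:
  λ = -5: with am = 4 and gm = 2, the partition is not yet determined (e.g. several partitions of 4 into 2 parts exist). Let N = A − (-5)·I. Computing rank(N^1) = 2, rank(N^2) = 1, rank(N^3) = 0; the number of blocks of size ≥ j is rank(N^{j−1}) − rank(N^j), giving [2, 1, 1]. So we have 1 block(s) of size 3, 1 block(s) of size 1 → block sizes [3, 1]

Assembling the blocks gives a Jordan form
J =
  [-5,  1,  0,  0]
  [ 0, -5,  1,  0]
  [ 0,  0, -5,  0]
  [ 0,  0,  0, -5]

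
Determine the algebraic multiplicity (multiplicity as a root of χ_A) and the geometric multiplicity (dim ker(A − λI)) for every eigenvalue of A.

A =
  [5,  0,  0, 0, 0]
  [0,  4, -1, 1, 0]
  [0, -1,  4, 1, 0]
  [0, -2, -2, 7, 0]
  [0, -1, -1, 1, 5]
λ = 5: alg = 5, geom = 4

Step 1 — factor the characteristic polynomial to read off the algebraic multiplicities:
  χ_A(x) = (x - 5)^5

Step 2 — compute geometric multiplicities via the rank-nullity identity g(λ) = n − rank(A − λI):
  rank(A − (5)·I) = 1, so dim ker(A − (5)·I) = n − 1 = 4

Summary:
  λ = 5: algebraic multiplicity = 5, geometric multiplicity = 4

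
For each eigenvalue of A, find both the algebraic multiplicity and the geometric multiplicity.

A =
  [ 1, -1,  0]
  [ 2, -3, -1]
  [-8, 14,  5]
λ = 1: alg = 3, geom = 1

Step 1 — factor the characteristic polynomial to read off the algebraic multiplicities:
  χ_A(x) = (x - 1)^3

Step 2 — compute geometric multiplicities via the rank-nullity identity g(λ) = n − rank(A − λI):
  rank(A − (1)·I) = 2, so dim ker(A − (1)·I) = n − 2 = 1

Summary:
  λ = 1: algebraic multiplicity = 3, geometric multiplicity = 1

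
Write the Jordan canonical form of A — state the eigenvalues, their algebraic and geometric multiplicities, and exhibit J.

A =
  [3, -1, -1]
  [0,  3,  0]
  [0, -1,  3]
J_3(3)

The characteristic polynomial is
  det(x·I − A) = x^3 - 9*x^2 + 27*x - 27 = (x - 3)^3

Eigenvalues and multiplicities (the geometric multiplicity of λ is n − rank(A − λI), which equals the number of Jordan blocks for λ):
  λ = 3: algebraic multiplicity = 3, geometric multiplicity = 1

Determining the block sizes for each eigenvalue:
  λ = 3: one block (gm = 1), so the single block has size am = 3 → block sizes [3]

Assembling the blocks gives a Jordan form
J =
  [3, 1, 0]
  [0, 3, 1]
  [0, 0, 3]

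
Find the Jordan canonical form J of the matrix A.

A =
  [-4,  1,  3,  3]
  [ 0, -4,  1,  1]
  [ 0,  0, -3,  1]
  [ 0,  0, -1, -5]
J_3(-4) ⊕ J_1(-4)

The characteristic polynomial is
  det(x·I − A) = x^4 + 16*x^3 + 96*x^2 + 256*x + 256 = (x + 4)^4

Eigenvalues and multiplicities (the geometric multiplicity of λ is n − rank(A − λI), which equals the number of Jordan blocks for λ):
  λ = -4: algebraic multiplicity = 4, geometric multiplicity = 2

Determining the block sizes for each eigenvalue:
  λ = -4: with am = 4 and gm = 2, the partition is not yet determined (e.g. several partitions of 4 into 2 parts exist). Let N = A − (-4)·I. Computing rank(N^1) = 2, rank(N^2) = 1, rank(N^3) = 0; the number of blocks of size ≥ j is rank(N^{j−1}) − rank(N^j), giving [2, 1, 1]. So we have 1 block(s) of size 3, 1 block(s) of size 1 → block sizes [3, 1]

Assembling the blocks gives a Jordan form
J =
  [-4,  1,  0,  0]
  [ 0, -4,  1,  0]
  [ 0,  0, -4,  0]
  [ 0,  0,  0, -4]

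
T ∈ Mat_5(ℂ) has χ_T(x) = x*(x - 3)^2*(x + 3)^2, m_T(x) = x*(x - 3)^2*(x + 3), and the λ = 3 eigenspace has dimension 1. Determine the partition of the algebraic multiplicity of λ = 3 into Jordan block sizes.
Block sizes for λ = 3: [2]

Step 1 — from the characteristic polynomial, algebraic multiplicity of λ = 3 is 2. From dim ker(T − (3)·I) = 1, there are exactly 1 Jordan blocks for λ = 3.
Step 2 — from the minimal polynomial, the factor (x − 3)^2 tells us the largest block for λ = 3 has size 2.
Step 3 — with total size 2, 1 blocks, and largest block 2, the block sizes (in nonincreasing order) are [2].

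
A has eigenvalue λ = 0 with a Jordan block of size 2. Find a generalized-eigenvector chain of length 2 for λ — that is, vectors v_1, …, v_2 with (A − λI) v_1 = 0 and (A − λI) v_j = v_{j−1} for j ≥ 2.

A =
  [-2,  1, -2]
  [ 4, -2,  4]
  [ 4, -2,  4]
A Jordan chain for λ = 0 of length 2:
v_1 = (-2, 4, 4)ᵀ
v_2 = (1, 0, 0)ᵀ

Let N = A − (0)·I. We want v_2 with N^2 v_2 = 0 but N^1 v_2 ≠ 0; then v_{j-1} := N · v_j for j = 2, …, 2.

Pick v_2 = (1, 0, 0)ᵀ.
Then v_1 = N · v_2 = (-2, 4, 4)ᵀ.

Sanity check: (A − (0)·I) v_1 = (0, 0, 0)ᵀ = 0. ✓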